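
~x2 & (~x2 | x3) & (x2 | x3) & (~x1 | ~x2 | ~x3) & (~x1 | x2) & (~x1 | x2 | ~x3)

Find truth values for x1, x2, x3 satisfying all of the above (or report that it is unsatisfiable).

Unit clause (~x2) forces x2 = False.
In (x2 | x3) only x3 is left, so x3 = True.
In (~x1 | x2) only ~x1 is left, so x1 = False.
All clauses satisfied.

x1 = False, x2 = False, x3 = True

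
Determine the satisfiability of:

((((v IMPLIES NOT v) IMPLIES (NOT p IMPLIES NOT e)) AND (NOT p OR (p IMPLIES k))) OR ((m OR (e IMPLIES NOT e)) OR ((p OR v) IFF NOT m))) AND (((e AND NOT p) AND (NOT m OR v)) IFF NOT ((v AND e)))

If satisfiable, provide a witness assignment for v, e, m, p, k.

v: True; e: True; m: True; p: True; k: True

  (((v IMPLIES NOT v) IMPLIES (NOT p IMPLIES NOT e)) AND (NOT p OR (p IMPLIES k))) OR ((m OR (e IMPLIES NOT e)) OR ((p OR v) IFF NOT m)) = True
    ((v IMPLIES NOT v) IMPLIES (NOT p IMPLIES NOT e)) AND (NOT p OR (p IMPLIES k)) = True
      (v IMPLIES NOT v) IMPLIES (NOT p IMPLIES NOT e) = True
        v IMPLIES NOT v = False
          NOT v = False
        NOT p IMPLIES NOT e = True
          NOT p = False
          NOT e = False
      NOT p OR (p IMPLIES k) = True
        NOT p = False
        p IMPLIES k = True
    (m OR (e IMPLIES NOT e)) OR ((p OR v) IFF NOT m) = True
      m OR (e IMPLIES NOT e) = True
        e IMPLIES NOT e = False
          NOT e = False
      (p OR v) IFF NOT m = False
        p OR v = True
        NOT m = False
  ((e AND NOT p) AND (NOT m OR v)) IFF NOT ((v AND e)) = True
    (e AND NOT p) AND (NOT m OR v) = False
      e AND NOT p = False
        NOT p = False
      NOT m OR v = True
        NOT m = False
    NOT ((v AND e)) = False
      v AND e = True
Both conjuncts True, so the formula holds.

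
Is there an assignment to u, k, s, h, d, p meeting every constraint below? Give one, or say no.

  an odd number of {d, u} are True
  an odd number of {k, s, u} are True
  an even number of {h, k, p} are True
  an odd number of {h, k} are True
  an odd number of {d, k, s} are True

Adding constraints 1, 2, 5 mod 2: every variable appears an even number of times on the left, so the left side is 0.
But the right sides sum to 1 (mod 2). 0 ≠ 1 — the system is inconsistent.

No satisfying assignment exists.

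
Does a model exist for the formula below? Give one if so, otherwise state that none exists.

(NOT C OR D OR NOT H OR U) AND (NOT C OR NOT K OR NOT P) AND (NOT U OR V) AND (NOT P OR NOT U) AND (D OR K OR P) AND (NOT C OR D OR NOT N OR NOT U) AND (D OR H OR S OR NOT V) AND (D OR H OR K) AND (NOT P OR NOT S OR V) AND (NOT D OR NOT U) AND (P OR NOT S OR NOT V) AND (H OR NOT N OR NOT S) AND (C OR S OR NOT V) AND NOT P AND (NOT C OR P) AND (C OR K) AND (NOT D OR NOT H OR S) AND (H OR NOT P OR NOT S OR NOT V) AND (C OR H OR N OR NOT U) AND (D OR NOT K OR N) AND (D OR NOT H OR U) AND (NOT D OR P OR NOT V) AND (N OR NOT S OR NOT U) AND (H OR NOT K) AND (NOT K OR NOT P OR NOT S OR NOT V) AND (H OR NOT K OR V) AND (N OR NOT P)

V = False; H = True; P = False; K = True; S = True; U = False; C = False; N = False; D = True

Unit clause (NOT P) forces P = False.
In (NOT C OR P) only NOT C is left, so C = False.
In (C OR K) only K is left, so K = True.
In (H OR NOT K) only H is left, so H = True.
Set V = False.
  then (NOT U OR V) forces U = False.
  then (D OR NOT H OR U) forces D = True.
  then (NOT D OR NOT H OR S) forces S = True.
Set N = False.
All clauses satisfied.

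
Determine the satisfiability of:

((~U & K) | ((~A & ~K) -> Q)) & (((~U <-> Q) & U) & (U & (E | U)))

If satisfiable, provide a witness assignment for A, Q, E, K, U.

A: True, Q: False, E: True, K: True, U: True

  (~U & K) | ((~A & ~K) -> Q) = True
    ~U & K = False
      ~U = False
    (~A & ~K) -> Q = True
      ~A & ~K = False
        ~A = False
        ~K = False
  ((~U <-> Q) & U) & (U & (E | U)) = True
    (~U <-> Q) & U = True
      ~U <-> Q = True
        ~U = False
    U & (E | U) = True
      E | U = True
Both conjuncts True, so the formula holds.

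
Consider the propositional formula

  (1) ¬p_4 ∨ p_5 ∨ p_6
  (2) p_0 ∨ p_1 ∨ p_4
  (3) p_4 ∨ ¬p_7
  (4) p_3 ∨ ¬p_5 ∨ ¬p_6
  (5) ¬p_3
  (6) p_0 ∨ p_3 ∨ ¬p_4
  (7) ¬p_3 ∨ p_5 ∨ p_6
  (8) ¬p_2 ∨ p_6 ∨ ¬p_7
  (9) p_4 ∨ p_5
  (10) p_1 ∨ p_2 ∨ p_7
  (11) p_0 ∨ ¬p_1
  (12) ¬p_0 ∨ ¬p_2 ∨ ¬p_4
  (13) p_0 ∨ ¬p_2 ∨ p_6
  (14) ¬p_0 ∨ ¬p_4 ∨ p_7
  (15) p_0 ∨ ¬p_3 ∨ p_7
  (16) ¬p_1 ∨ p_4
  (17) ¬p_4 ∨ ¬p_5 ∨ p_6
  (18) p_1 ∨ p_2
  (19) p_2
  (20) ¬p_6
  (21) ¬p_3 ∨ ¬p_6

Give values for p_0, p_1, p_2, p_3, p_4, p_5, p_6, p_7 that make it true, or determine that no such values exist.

Unit clause (¬p_3) forces p_3 = False.
Unit clause (p_2) forces p_2 = True.
Unit clause (¬p_6) forces p_6 = False.
In (¬p_2 ∨ p_6 ∨ ¬p_7) only ¬p_7 is left, so p_7 = False.
In (p_0 ∨ ¬p_2 ∨ p_6) only p_0 is left, so p_0 = True.
In (¬p_0 ∨ ¬p_4 ∨ p_7) only ¬p_4 is left, so p_4 = False.
In (¬p_1 ∨ p_4) only ¬p_1 is left, so p_1 = False.
In (p_4 ∨ p_5) only p_5 is left, so p_5 = True.
All clauses satisfied.

p_0: True; p_1: False; p_2: True; p_3: False; p_4: False; p_5: True; p_6: False; p_7: False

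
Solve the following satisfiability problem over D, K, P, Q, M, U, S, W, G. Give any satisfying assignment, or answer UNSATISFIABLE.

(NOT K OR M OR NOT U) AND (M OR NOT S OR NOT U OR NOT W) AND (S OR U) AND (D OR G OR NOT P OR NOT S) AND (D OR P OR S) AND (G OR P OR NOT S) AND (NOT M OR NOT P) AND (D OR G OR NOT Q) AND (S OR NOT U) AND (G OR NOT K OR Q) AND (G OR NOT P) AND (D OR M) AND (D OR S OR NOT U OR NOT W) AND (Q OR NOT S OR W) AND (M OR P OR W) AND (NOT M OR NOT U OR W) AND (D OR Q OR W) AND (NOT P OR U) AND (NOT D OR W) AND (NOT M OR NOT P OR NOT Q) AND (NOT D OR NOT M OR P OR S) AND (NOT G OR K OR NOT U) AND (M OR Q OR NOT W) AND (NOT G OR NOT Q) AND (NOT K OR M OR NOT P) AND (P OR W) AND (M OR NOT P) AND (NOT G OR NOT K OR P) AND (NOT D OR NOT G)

Set D = False.
  then (D OR M) forces M = True.
  then (NOT M OR NOT P) forces P = False.
  then (P OR W) forces W = True.
  then (D OR P OR S) forces S = True.
  then (G OR P OR NOT S) forces G = True.
  then (NOT G OR NOT Q) forces Q = False.
  then (NOT G OR NOT K OR P) forces K = False.
  then (NOT G OR K OR NOT U) forces U = False.
All clauses satisfied.

D = False, K = False, P = False, Q = False, M = True, U = False, S = True, W = True, G = True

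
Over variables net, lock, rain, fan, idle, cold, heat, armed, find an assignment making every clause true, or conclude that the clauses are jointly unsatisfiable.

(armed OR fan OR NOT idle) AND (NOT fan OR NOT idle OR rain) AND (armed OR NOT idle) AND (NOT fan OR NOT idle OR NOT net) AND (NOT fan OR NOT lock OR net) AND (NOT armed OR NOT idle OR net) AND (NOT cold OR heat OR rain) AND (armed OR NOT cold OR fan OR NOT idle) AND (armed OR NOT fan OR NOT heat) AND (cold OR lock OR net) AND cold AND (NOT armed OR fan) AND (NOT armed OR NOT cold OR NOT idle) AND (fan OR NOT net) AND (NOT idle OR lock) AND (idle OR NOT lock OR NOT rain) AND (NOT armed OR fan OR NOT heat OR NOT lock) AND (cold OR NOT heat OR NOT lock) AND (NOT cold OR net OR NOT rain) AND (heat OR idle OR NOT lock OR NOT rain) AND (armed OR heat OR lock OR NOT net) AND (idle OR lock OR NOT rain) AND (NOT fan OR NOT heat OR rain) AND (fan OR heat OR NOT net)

net = False, lock = False, rain = False, fan = False, idle = False, cold = True, heat = True, armed = False

Unit clause (cold) forces cold = True.
Set net = False.
  then (NOT cold OR net OR NOT rain) forces rain = False.
  then (NOT cold OR heat OR rain) forces heat = True.
  then (NOT fan OR NOT heat OR rain) forces fan = False.
  then (NOT armed OR fan) forces armed = False.
  then (armed OR fan OR NOT idle) forces idle = False.
Set lock = False.
All clauses satisfied.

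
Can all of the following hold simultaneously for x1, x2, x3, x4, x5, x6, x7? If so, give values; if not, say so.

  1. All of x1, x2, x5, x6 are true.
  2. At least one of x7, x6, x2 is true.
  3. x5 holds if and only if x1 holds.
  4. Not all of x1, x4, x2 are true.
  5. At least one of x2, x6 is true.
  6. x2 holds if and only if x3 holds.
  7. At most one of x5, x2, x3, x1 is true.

Unsatisfiable — no assignment works.

Case x1 = True:
  (1) forces x2 = True.
  Constraint (7) is violated (x2=T, x1=T) — contradiction.
Case x1 = False:
  Constraint (1) is violated (x1=F) — contradiction.
Both cases fail — unsatisfiable.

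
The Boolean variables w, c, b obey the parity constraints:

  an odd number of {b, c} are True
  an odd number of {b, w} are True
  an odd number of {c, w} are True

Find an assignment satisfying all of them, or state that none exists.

Unsatisfiable

Adding constraints 1, 2, 3 mod 2: every variable appears an even number of times on the left, so the left side is 0.
But the right sides sum to 1 (mod 2). 0 ≠ 1 — the system is inconsistent.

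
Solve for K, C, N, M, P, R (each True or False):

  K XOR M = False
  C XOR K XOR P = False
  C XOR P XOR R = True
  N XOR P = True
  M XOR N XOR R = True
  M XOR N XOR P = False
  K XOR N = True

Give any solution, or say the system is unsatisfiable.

K=T; C=F; N=F; M=T; P=T; R=F

K XOR M = T XOR T = False ✓
C XOR K XOR P = F XOR T XOR T = False ✓
C XOR P XOR R = F XOR T XOR F = True ✓
N XOR P = F XOR T = True ✓
M XOR N XOR R = T XOR F XOR F = True ✓
M XOR N XOR P = T XOR F XOR T = False ✓
K XOR N = T XOR F = True ✓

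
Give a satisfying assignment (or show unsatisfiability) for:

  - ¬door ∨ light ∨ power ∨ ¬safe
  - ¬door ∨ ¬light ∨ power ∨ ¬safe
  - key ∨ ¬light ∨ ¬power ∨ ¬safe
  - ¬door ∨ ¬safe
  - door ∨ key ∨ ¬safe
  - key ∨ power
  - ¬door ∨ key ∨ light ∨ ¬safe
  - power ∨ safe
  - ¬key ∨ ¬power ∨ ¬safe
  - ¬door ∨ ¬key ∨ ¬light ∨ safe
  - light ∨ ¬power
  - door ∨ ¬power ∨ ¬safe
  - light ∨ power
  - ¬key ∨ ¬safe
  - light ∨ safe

Set light = True.
Try safe = True:
  (¬door ∨ ¬safe) forces door = False.
  (door ∨ key ∨ ¬safe) forces key = True.
  clause (¬key ∨ ¬safe) is falsified — backtrack.
So safe = False.
  then (power ∨ safe) forces power = True.
Set key = True.
  then (¬door ∨ ¬key ∨ ¬light ∨ safe) forces door = False.
All clauses satisfied.

light: True; safe: False; key: True; door: False; power: True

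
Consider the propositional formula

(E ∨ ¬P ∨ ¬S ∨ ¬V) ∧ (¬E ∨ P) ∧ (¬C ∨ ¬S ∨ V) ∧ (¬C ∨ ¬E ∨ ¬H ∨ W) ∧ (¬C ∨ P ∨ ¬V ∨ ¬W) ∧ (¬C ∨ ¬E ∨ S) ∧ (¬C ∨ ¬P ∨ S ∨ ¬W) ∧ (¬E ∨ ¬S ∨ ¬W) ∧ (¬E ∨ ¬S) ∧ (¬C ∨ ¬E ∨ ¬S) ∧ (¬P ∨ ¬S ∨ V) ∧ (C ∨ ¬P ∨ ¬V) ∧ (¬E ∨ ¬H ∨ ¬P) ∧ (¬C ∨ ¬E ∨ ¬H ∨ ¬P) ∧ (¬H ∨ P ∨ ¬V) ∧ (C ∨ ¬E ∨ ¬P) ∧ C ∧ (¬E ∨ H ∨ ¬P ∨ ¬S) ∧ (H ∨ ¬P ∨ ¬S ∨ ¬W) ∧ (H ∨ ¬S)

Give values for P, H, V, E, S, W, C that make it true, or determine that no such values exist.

Unit clause (C) forces C = True.
Set P = False.
  then (¬E ∨ P) forces E = False.
Set H = False.
  then (H ∨ ¬S) forces S = False.
Set V = False.
Set W = True.
All clauses satisfied.

P: False; H: False; V: False; E: False; S: False; W: True; C: True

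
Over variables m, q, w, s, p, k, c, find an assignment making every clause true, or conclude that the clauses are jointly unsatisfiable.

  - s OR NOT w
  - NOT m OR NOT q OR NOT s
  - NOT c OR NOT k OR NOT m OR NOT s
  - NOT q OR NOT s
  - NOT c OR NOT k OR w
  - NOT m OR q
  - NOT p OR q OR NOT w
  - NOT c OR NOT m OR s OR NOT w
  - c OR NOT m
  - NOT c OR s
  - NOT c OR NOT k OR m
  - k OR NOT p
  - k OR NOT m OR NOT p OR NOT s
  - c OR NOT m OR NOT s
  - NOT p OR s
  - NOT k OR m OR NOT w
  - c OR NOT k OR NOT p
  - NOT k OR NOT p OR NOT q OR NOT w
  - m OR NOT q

Try m = True:
  (NOT m OR q) forces q = True.
  (NOT m OR NOT q OR NOT s) forces s = False.
  (s OR NOT w) forces w = False.
  (c OR NOT m) forces c = True.
  clause (NOT c OR s) is falsified — backtrack.
So m = False.
  then (m OR NOT q) forces q = False.
Set w = False.
Set s = False.
  then (NOT c OR s) forces c = False.
  then (NOT p OR s) forces p = False.
Set k = True.
All clauses satisfied.

m = False; q = False; w = False; s = False; p = False; k = True; c = False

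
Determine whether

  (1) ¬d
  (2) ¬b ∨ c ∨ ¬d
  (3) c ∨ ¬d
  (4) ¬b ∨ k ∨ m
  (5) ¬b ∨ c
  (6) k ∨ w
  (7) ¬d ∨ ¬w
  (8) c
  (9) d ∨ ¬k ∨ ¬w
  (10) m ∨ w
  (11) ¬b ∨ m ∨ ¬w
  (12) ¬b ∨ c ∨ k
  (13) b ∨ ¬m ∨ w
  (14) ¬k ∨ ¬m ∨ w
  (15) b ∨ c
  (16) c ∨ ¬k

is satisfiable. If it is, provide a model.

k=F, w=T, d=F, c=T, b=T, m=T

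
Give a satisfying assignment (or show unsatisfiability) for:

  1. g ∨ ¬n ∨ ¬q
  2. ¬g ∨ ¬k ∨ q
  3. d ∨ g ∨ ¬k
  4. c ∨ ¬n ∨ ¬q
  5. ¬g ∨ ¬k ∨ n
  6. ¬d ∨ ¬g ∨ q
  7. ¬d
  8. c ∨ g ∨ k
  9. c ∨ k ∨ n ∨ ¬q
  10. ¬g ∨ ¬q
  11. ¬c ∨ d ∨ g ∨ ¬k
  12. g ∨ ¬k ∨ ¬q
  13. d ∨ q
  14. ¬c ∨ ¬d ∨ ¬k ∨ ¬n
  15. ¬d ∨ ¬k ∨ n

Unit clause (¬d) forces d = False.
In (d ∨ q) only q is left, so q = True.
In (¬g ∨ ¬q) only ¬g is left, so g = False.
In (g ∨ ¬k ∨ ¬q) only ¬k is left, so k = False.
In (g ∨ ¬n ∨ ¬q) only ¬n is left, so n = False.
In (c ∨ g ∨ k) only c is left, so c = True.
All clauses satisfied.

c = True; k = False; d = False; n = False; g = False; q = True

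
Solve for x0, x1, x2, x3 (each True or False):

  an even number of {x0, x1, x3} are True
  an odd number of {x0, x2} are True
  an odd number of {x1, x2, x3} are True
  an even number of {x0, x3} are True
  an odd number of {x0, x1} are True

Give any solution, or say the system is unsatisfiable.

x0 = True, x1 = False, x2 = False, x3 = True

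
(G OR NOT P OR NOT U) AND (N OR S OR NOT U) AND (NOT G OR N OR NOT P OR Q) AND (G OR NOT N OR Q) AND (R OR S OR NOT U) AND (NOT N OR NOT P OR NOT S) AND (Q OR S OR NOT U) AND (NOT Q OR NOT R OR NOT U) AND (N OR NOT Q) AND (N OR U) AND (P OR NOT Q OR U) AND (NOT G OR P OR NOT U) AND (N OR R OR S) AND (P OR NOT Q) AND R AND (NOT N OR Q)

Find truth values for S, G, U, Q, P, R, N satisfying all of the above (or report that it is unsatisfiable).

S: False, G: True, U: False, Q: True, P: True, R: True, N: True

Unit clause (R) forces R = True.
Set S = False.
Set G = True.
Try U = True:
  (N OR S OR NOT U) forces N = True.
  (Q OR S OR NOT U) forces Q = True.
  clause (NOT Q OR NOT R OR NOT U) is falsified — backtrack.
So U = False.
  then (N OR U) forces N = True.
  then (NOT N OR Q) forces Q = True.
  then (P OR NOT Q OR U) forces P = True.
All clauses satisfied.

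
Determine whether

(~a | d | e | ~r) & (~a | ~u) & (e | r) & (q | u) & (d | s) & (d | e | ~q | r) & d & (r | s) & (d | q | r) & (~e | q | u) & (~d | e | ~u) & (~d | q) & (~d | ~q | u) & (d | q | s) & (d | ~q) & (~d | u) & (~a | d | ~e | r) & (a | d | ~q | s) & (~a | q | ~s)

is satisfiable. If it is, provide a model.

d = True; e = True; r = False; s = True; a = False; q = True; u = True

Unit clause (d) forces d = True.
In (~d | q) only q is left, so q = True.
In (~d | ~q | u) only u is left, so u = True.
In (~a | ~u) only ~a is left, so a = False.
In (~d | e | ~u) only e is left, so e = True.
Set r = False.
  then (r | s) forces s = True.
All clauses satisfied.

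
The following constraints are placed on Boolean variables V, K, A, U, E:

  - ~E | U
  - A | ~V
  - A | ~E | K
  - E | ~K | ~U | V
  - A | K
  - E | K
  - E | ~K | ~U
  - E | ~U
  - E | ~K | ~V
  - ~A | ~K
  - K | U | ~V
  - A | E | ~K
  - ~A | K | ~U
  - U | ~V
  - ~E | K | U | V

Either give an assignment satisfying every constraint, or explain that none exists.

V: False, K: True, A: False, U: True, E: True

Try V = True:
  (A | ~V) forces A = True.
  (~A | ~K) forces K = False.
  (E | K) forces E = True.
  (~E | U) forces U = True.
  clause (~A | K | ~U) is falsified — backtrack.
So V = False.
Set K = True.
  then (~A | ~K) forces A = False.
  then (A | E | ~K) forces E = True.
  then (~E | U) forces U = True.
All clauses satisfied.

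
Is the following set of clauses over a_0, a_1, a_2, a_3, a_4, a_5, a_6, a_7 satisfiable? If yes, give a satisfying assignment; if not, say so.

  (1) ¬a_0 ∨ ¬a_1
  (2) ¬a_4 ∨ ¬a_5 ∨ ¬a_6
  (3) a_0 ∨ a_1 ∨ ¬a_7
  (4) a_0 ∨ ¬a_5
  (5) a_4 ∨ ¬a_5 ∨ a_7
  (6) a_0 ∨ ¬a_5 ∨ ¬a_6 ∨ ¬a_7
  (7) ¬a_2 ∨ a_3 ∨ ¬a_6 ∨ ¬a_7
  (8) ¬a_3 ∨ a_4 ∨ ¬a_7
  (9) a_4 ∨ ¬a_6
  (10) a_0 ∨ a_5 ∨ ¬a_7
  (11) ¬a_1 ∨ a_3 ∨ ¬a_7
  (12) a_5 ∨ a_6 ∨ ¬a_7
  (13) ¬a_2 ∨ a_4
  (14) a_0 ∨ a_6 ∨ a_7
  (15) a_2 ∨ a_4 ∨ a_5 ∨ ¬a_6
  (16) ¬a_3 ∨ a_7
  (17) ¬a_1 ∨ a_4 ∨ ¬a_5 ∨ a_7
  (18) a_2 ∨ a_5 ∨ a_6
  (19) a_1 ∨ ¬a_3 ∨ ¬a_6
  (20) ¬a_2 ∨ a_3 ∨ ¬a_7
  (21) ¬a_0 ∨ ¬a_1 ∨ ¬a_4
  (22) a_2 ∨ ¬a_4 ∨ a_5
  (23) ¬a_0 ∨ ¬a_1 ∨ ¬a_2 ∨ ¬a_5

Set a_0 = True.
  then (¬a_0 ∨ ¬a_1) forces a_1 = False.
Set a_2 = False.
Set a_3 = False.
Set a_4 = True.
  then (a_2 ∨ ¬a_4 ∨ a_5) forces a_5 = True.
  then (¬a_4 ∨ ¬a_5 ∨ ¬a_6) forces a_6 = False.
Set a_7 = True.
All clauses satisfied.

a_0=T; a_1=F; a_2=F; a_3=F; a_4=T; a_5=T; a_6=F; a_7=T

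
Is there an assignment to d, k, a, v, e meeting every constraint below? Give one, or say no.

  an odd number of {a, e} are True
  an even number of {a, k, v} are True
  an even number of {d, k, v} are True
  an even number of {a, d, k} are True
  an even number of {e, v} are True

UNSATISFIABLE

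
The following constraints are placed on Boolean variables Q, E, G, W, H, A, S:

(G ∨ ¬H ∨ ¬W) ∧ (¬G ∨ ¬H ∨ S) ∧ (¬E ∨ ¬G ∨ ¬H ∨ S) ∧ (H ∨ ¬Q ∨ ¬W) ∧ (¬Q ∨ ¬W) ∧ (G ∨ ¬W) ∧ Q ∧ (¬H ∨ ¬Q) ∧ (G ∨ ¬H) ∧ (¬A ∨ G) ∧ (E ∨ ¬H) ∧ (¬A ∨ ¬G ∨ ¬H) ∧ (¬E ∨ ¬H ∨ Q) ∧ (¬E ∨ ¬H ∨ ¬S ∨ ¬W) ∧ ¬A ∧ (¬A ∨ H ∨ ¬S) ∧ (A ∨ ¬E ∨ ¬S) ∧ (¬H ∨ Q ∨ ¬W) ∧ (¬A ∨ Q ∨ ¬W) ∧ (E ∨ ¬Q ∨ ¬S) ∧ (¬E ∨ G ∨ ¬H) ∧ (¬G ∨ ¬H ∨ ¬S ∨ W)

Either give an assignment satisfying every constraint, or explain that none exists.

Unit clause (Q) forces Q = True.
In (¬H ∨ ¬Q) only ¬H is left, so H = False.
Unit clause (¬A) forces A = False.
In (H ∨ ¬Q ∨ ¬W) only ¬W is left, so W = False.
Set E = False.
  then (E ∨ ¬Q ∨ ¬S) forces S = False.
Set G = False.
All clauses satisfied.

Q = True, E = False, G = False, W = False, H = False, A = False, S = False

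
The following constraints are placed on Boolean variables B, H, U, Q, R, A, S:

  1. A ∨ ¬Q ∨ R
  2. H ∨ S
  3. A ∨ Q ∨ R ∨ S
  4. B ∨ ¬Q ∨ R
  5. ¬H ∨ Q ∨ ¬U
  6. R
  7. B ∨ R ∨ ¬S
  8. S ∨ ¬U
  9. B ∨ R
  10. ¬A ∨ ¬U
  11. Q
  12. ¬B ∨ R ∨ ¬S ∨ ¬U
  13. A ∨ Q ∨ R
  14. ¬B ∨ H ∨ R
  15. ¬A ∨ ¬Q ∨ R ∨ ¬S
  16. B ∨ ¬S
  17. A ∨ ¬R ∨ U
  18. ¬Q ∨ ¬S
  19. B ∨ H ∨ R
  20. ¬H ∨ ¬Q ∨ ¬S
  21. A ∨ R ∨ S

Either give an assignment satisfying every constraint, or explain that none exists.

Unit clause (R) forces R = True.
Unit clause (Q) forces Q = True.
In (¬Q ∨ ¬S) only ¬S is left, so S = False.
In (H ∨ S) only H is left, so H = True.
In (S ∨ ¬U) only ¬U is left, so U = False.
In (A ∨ ¬R ∨ U) only A is left, so A = True.
Set B = True.
All clauses satisfied.

B = True; H = True; U = False; Q = True; R = True; A = True; S = False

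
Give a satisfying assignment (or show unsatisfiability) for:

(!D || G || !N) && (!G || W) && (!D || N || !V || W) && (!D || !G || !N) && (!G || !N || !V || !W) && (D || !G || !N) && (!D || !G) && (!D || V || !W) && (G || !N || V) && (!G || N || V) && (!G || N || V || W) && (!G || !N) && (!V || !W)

W = False, V = True, N = False, D = False, G = False

Set W = False.
  then (!G || W) forces G = False.
Set V = True.
Set N = False.
  then (!D || N || !V || W) forces D = False.
All clauses satisfied.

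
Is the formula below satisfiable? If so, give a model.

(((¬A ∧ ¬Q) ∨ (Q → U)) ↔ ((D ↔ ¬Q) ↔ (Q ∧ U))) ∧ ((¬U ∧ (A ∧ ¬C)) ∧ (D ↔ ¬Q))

C: False, Q: True, A: True, U: False, D: False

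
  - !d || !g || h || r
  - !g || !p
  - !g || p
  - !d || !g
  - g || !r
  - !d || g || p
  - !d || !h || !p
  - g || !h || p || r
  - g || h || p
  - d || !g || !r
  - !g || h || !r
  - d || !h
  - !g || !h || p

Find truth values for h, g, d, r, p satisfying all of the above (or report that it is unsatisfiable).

Try h = True:
  (d || !h) forces d = True.
  (!d || !g) forces g = False.
  (g || !r) forces r = False.
  (!d || g || p) forces p = True.
  clause (!d || !h || !p) is falsified — backtrack.
So h = False.
Set g = False.
  then (g || !r) forces r = False.
  then (g || h || p) forces p = True.
Set d = False.
All clauses satisfied.

h = False, g = False, d = False, r = False, p = True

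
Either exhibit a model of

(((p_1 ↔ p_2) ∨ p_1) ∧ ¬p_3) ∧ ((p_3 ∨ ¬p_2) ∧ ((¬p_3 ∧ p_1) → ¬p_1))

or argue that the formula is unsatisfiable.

p_1: False; p_2: False; p_3: False

  ((p_1 ↔ p_2) ∨ p_1) ∧ ¬p_3 = True
    (p_1 ↔ p_2) ∨ p_1 = True
      p_1 ↔ p_2 = True
    ¬p_3 = True
  (p_3 ∨ ¬p_2) ∧ ((¬p_3 ∧ p_1) → ¬p_1) = True
    p_3 ∨ ¬p_2 = True
      ¬p_2 = True
    (¬p_3 ∧ p_1) → ¬p_1 = True
      ¬p_3 ∧ p_1 = False
        ¬p_3 = True
      ¬p_1 = True
Both conjuncts True, so the formula holds.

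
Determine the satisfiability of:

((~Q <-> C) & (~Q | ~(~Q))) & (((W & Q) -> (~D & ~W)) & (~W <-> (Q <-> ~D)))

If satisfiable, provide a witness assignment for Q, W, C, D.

Q = True, W = False, C = False, D = False

  (~Q <-> C) & (~Q | ~(~Q)) = True
    ~Q <-> C = True
      ~Q = False
    ~Q | ~(~Q) = True
      ~Q = False
      ~(~Q) = True
        ~Q = False
  ((W & Q) -> (~D & ~W)) & (~W <-> (Q <-> ~D)) = True
    (W & Q) -> (~D & ~W) = True
      W & Q = False
      ~D & ~W = True
        ~D = True
        ~W = True
    ~W <-> (Q <-> ~D) = True
      ~W = True
      Q <-> ~D = True
        ~D = True
Both conjuncts True, so the formula holds.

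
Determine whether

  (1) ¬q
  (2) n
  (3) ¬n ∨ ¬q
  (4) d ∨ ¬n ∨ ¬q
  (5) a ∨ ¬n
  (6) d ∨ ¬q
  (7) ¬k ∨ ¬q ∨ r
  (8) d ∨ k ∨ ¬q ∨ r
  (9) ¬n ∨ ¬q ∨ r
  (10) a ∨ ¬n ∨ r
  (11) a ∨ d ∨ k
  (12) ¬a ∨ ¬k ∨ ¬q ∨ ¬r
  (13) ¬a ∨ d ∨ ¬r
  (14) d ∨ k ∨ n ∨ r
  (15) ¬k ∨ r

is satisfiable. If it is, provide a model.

k = True; a = True; d = True; n = True; q = False; r = True

Unit clause (¬q) forces q = False.
Unit clause (n) forces n = True.
In (a ∨ ¬n) only a is left, so a = True.
Set k = True.
  then (¬k ∨ r) forces r = True.
  then (¬a ∨ d ∨ ¬r) forces d = True.
All clauses satisfied.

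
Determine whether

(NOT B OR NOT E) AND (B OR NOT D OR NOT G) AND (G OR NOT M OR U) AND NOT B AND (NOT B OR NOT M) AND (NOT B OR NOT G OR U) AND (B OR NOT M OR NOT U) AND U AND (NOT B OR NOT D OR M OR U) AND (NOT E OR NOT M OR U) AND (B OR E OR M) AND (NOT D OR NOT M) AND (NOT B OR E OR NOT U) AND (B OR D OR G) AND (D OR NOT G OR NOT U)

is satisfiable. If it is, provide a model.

Unit clause (NOT B) forces B = False.
Unit clause (U) forces U = True.
In (B OR NOT M OR NOT U) only NOT M is left, so M = False.
In (B OR E OR M) only E is left, so E = True.
Set D = True.
  then (B OR NOT D OR NOT G) forces G = False.
All clauses satisfied.

E = True, D = True, G = False, B = False, M = False, U = True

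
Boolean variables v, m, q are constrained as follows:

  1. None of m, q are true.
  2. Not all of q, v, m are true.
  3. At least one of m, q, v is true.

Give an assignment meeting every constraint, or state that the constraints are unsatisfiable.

v = True, m = False, q = False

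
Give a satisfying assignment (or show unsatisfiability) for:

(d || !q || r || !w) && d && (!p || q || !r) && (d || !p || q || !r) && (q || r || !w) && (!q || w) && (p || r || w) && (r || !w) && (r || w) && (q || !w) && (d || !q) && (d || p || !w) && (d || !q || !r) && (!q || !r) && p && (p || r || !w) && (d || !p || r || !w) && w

Unsatisfiable

Case w = True:
  (d) forces d = True.
  (r || !w) forces r = True.
  (q || !w) forces q = True.
  Clause (!q || !r) is falsified — contradiction.
Case w = False:
  Clause (w) is falsified — contradiction.
Both cases fail, so the formula is unsatisfiable.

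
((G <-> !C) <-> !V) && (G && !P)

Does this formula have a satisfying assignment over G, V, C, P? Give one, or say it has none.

G = True; V = True; C = True; P = False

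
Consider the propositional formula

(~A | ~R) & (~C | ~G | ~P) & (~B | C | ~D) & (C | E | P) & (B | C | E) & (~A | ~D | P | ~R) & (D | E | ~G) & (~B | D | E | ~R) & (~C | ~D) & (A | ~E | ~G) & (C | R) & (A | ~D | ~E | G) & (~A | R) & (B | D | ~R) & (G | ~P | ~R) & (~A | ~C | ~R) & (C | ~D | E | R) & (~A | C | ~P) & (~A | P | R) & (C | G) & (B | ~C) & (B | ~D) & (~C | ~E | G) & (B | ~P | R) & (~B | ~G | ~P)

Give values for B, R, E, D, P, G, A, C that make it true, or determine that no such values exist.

B: True; R: False; E: False; D: False; P: False; G: False; A: False; C: True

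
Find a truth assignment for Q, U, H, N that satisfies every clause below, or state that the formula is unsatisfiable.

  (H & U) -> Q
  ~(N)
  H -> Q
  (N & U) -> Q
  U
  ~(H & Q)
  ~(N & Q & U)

Q=T, U=T, H=F, N=F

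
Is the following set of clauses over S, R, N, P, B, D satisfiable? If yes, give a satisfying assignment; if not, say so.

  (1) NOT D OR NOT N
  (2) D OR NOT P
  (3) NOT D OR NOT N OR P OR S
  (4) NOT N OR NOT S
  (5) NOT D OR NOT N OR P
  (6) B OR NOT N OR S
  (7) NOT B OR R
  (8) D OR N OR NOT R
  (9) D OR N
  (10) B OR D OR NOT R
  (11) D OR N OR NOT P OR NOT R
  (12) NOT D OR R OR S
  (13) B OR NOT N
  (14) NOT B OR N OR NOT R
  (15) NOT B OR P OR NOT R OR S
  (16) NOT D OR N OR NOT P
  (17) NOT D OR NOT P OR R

Set S = True.
  then (NOT N OR NOT S) forces N = False.
  then (D OR N) forces D = True.
  then (NOT D OR N OR NOT P) forces P = False.
Set R = False.
  then (NOT B OR R) forces B = False.
All clauses satisfied.

S = True, R = False, N = False, P = False, B = False, D = True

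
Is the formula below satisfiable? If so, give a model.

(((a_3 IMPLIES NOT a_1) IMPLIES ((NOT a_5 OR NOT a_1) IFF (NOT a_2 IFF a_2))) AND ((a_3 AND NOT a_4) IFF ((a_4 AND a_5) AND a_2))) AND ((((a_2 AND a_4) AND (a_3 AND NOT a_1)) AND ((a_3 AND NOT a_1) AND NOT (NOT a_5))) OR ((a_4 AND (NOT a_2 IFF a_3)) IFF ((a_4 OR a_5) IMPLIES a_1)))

a_1=T; a_2=F; a_3=T; a_4=T; a_5=T

  ((a_3 IMPLIES NOT a_1) IMPLIES ((NOT a_5 OR NOT a_1) IFF (NOT a_2 IFF a_2))) AND ((a_3 AND NOT a_4) IFF ((a_4 AND a_5) AND a_2)) = True
    (a_3 IMPLIES NOT a_1) IMPLIES ((NOT a_5 OR NOT a_1) IFF (NOT a_2 IFF a_2)) = True
      a_3 IMPLIES NOT a_1 = False
        NOT a_1 = False
      (NOT a_5 OR NOT a_1) IFF (NOT a_2 IFF a_2) = True
        NOT a_5 OR NOT a_1 = False
          NOT a_5 = False
          NOT a_1 = False
        NOT a_2 IFF a_2 = False
          NOT a_2 = True
    (a_3 AND NOT a_4) IFF ((a_4 AND a_5) AND a_2) = True
      a_3 AND NOT a_4 = False
        NOT a_4 = False
      (a_4 AND a_5) AND a_2 = False
        a_4 AND a_5 = True
  (((a_2 AND a_4) AND (a_3 AND NOT a_1)) AND ((a_3 AND NOT a_1) AND NOT (NOT a_5))) OR ((a_4 AND (NOT a_2 IFF a_3)) IFF ((a_4 OR a_5) IMPLIES a_1)) = True
    ((a_2 AND a_4) AND (a_3 AND NOT a_1)) AND ((a_3 AND NOT a_1) AND NOT (NOT a_5)) = False
      (a_2 AND a_4) AND (a_3 AND NOT a_1) = False
        a_2 AND a_4 = False
        a_3 AND NOT a_1 = False
          NOT a_1 = False
      (a_3 AND NOT a_1) AND NOT (NOT a_5) = False
        a_3 AND NOT a_1 = False
          NOT a_1 = False
        NOT (NOT a_5) = True
          NOT a_5 = False
    (a_4 AND (NOT a_2 IFF a_3)) IFF ((a_4 OR a_5) IMPLIES a_1) = True
      a_4 AND (NOT a_2 IFF a_3) = True
        NOT a_2 IFF a_3 = True
          NOT a_2 = True
      (a_4 OR a_5) IMPLIES a_1 = True
        a_4 OR a_5 = True
Both conjuncts True, so the formula holds.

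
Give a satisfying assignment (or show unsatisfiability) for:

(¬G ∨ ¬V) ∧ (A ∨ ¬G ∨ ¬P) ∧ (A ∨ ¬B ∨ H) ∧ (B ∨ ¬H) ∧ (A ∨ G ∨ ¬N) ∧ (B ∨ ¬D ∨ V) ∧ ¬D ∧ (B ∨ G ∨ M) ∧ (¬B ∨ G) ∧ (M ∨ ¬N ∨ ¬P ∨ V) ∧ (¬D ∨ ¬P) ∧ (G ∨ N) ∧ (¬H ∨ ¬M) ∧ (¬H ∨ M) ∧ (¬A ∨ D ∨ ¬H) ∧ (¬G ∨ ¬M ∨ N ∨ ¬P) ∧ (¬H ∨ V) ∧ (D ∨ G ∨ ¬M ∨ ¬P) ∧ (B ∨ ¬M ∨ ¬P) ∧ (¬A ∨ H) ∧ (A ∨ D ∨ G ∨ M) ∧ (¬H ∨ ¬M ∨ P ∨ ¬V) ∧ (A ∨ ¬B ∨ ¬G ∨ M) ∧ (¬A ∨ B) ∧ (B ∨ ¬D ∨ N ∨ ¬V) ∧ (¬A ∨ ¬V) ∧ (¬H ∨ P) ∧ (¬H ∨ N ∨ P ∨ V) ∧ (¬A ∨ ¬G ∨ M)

Unit clause (¬D) forces D = False.
Try H = True:
  (B ∨ ¬H) forces B = True.
  (¬B ∨ G) forces G = True.
  (¬G ∨ ¬V) forces V = False.
  clause (¬H ∨ V) is falsified — backtrack.
So H = False.
  then (¬A ∨ H) forces A = False.
  then (A ∨ ¬B ∨ H) forces B = False.
Set V = False.
Try P = True:
  (A ∨ ¬G ∨ ¬P) forces G = False.
  (A ∨ G ∨ ¬N) forces N = False.
  clause (G ∨ N) is falsified — backtrack.
So P = False.
Set N = True.
  then (A ∨ G ∨ ¬N) forces G = True.
Set M = False.
All clauses satisfied.

H=F, B=F, V=F, P=F, D=F, N=T, G=T, M=F, A=F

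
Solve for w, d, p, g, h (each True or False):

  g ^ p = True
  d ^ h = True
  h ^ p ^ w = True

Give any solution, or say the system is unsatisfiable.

w: False; d: True; p: True; g: False; h: False

g ^ p = F ^ T = True ✓
d ^ h = T ^ F = True ✓
h ^ p ^ w = F ^ T ^ F = True ✓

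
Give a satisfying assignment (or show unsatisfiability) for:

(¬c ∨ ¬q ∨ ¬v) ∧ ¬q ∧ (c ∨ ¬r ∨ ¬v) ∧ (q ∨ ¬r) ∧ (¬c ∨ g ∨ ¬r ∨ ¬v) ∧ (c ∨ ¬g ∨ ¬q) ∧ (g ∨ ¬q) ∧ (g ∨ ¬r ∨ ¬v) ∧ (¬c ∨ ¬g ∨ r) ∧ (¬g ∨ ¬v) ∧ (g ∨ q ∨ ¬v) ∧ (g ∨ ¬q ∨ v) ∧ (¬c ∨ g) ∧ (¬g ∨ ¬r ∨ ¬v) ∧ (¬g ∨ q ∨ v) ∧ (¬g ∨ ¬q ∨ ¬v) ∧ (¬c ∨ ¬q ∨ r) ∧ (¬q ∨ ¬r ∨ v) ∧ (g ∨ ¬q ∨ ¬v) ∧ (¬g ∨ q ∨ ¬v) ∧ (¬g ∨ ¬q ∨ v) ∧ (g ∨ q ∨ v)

Case v = True:
  (¬q) forces q = False.
  (q ∨ ¬r) forces r = False.
  (¬g ∨ ¬v) forces g = False.
  Clause (g ∨ q ∨ ¬v) is falsified — contradiction.
Case v = False:
  (¬q) forces q = False.
  (q ∨ ¬r) forces r = False.
  (¬g ∨ q ∨ v) forces g = False.
  Clause (g ∨ q ∨ v) is falsified — contradiction.
Both cases fail, so the formula is unsatisfiable.

The formula is unsatisfiable.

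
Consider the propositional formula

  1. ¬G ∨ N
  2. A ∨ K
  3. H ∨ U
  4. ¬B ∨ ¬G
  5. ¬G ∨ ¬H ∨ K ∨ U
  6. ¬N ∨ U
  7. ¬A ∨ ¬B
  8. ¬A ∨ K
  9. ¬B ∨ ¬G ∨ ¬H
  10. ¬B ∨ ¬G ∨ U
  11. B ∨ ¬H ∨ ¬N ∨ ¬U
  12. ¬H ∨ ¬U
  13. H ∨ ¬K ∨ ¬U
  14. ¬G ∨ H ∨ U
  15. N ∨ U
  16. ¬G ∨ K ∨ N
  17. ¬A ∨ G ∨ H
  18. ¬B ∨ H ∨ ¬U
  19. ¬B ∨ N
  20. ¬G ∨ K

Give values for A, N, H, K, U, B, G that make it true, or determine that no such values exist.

No satisfying assignment exists.

Case H = True:
  (¬H ∨ ¬U) forces U = False.
  (¬N ∨ U) forces N = False.
  Clause (N ∨ U) is falsified — contradiction.
Case H = False:
  (H ∨ U) forces U = True.
  (H ∨ ¬K ∨ ¬U) forces K = False.
  (A ∨ K) forces A = True.
  Clause (¬A ∨ K) is falsified — contradiction.
Both cases fail, so the formula is unsatisfiable.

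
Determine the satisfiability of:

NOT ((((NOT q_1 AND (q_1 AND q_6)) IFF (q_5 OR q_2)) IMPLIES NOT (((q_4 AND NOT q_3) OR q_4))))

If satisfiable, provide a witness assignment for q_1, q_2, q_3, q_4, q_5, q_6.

q_1=T; q_2=F; q_3=T; q_4=T; q_5=F; q_6=T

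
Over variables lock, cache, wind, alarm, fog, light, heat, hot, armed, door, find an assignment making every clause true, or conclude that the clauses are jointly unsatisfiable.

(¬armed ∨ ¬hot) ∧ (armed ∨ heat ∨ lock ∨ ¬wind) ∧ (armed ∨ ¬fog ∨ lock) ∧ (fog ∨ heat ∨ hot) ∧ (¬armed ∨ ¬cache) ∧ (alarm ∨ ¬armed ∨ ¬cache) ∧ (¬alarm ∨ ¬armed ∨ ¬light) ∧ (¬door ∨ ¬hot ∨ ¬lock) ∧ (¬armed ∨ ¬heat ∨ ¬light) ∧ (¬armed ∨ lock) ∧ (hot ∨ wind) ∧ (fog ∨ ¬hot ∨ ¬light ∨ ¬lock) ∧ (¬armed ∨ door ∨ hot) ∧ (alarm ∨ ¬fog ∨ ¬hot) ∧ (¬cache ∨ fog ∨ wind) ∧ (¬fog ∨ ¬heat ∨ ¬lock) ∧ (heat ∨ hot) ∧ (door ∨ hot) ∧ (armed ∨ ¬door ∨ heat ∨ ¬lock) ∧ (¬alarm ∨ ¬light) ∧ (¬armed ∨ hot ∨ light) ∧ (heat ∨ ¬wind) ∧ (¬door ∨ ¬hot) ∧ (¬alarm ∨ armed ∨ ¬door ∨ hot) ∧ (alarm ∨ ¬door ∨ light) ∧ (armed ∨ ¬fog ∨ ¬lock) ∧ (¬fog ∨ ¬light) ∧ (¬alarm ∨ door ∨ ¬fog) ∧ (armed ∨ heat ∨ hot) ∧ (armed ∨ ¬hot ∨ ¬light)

Set lock = True.
Set cache = True.
  then (¬armed ∨ ¬cache) forces armed = False.
  then (armed ∨ ¬fog ∨ ¬lock) forces fog = False.
  then (¬cache ∨ fog ∨ wind) forces wind = True.
  then (heat ∨ ¬wind) forces heat = True.
Set alarm = False.
Set light = False.
  then (alarm ∨ ¬door ∨ light) forces door = False.
  then (door ∨ hot) forces hot = True.
All clauses satisfied.

lock = True, cache = True, wind = True, alarm = False, fog = False, light = False, heat = True, hot = True, armed = False, door = False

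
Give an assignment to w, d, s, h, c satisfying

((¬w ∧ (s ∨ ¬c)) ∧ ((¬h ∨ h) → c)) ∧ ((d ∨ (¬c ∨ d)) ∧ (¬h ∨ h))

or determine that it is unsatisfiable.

w=F, d=T, s=T, h=F, c=T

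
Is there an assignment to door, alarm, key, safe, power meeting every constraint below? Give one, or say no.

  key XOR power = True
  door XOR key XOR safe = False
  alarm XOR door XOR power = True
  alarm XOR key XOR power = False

door=F, alarm=T, key=T, safe=T, power=F

key XOR power = T XOR F = True ✓
door XOR key XOR safe = F XOR T XOR T = False ✓
alarm XOR door XOR power = T XOR F XOR F = True ✓
alarm XOR key XOR power = T XOR T XOR F = False ✓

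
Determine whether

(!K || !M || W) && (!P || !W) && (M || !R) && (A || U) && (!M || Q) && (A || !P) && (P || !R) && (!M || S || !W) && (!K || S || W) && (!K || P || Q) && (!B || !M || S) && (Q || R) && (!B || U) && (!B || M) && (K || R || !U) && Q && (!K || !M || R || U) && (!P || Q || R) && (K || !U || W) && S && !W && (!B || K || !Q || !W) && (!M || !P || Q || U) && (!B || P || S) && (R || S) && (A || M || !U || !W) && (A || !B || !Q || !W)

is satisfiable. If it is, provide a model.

M: True; U: False; R: False; Q: True; P: True; A: True; W: False; K: False; S: True; B: False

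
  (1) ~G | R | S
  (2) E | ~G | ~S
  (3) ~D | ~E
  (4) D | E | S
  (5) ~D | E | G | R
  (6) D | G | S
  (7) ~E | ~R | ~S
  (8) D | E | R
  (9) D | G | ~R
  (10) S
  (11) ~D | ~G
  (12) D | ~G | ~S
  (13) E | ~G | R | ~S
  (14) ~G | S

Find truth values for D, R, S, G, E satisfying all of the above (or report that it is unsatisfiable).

Unit clause (S) forces S = True.
Set D = True.
  then (~D | ~E) forces E = False.
  then (~D | ~G) forces G = False.
  then (~D | E | G | R) forces R = True.
All clauses satisfied.

D: True, R: True, S: True, G: False, E: False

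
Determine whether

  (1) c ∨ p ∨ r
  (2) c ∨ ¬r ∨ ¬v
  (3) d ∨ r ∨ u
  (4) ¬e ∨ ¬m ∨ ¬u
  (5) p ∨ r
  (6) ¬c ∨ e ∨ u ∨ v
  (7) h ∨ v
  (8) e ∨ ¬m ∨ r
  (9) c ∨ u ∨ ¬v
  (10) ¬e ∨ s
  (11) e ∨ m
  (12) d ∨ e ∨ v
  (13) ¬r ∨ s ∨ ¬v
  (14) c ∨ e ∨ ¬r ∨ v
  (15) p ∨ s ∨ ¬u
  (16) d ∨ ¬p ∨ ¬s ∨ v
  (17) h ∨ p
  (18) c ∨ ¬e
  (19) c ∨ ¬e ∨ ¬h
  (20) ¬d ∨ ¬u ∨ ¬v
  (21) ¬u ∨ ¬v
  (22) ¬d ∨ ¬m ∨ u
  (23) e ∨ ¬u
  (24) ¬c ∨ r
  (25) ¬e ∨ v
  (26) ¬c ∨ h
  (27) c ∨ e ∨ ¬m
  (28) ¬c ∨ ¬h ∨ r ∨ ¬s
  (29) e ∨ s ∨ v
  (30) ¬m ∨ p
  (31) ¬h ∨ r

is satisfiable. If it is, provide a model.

Set u = False.
Set p = True.
Set d = False.
  then (d ∨ r ∨ u) forces r = True.
Set e = True.
  then (¬e ∨ s) forces s = True.
  then (d ∨ ¬p ∨ ¬s ∨ v) forces v = True.
  then (c ∨ ¬e) forces c = True.
  then (¬c ∨ h) forces h = True.
Set m = False.
All clauses satisfied.

u: False; p: True; d: False; e: True; s: True; h: True; m: False; r: True; v: True; c: True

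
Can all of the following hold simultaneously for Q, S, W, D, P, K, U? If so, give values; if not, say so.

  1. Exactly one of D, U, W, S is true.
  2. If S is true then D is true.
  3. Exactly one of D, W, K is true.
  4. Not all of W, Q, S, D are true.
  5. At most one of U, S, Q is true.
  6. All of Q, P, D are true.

Q: True, S: False, W: False, D: True, P: True, K: False, U: False

  (1) {D, U, W, S}: 1 true — exactly one ✓
  (2) S=F ⇒ D: vacuous ✓
  (3) {D, W, K}: 1 true — exactly one ✓
  (4) {W, Q, S, D}: 2/4 true — not all ✓
  (5) {U, S, Q}: 1 true — at most one ✓
  (6) {Q, P, D}: all 3 true ✓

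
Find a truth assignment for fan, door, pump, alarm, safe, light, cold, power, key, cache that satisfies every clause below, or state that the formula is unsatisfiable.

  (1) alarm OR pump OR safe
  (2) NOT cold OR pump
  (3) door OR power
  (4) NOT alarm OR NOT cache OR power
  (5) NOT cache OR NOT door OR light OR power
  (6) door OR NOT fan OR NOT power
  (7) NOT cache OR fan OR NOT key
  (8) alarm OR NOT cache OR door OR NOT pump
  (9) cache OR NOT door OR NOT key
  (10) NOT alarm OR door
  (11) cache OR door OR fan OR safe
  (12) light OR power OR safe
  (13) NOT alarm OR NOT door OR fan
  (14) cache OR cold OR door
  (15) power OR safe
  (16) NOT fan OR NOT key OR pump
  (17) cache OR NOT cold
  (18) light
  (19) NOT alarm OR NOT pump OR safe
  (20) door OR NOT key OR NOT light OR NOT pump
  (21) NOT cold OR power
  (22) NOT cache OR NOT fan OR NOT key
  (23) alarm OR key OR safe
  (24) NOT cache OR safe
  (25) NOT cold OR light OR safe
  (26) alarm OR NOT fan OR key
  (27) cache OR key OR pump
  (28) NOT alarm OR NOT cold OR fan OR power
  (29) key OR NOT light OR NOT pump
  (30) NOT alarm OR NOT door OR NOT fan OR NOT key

fan = False, door = True, pump = False, alarm = False, safe = True, light = True, cold = False, power = True, key = False, cache = True

Unit clause (light) forces light = True.
Set fan = False.
Set door = True.
  then (NOT alarm OR NOT door OR fan) forces alarm = False.
Set pump = False.
  then (alarm OR pump OR safe) forces safe = True.
  then (NOT cold OR pump) forces cold = False.
Set power = True.
Set key = False.
  then (cache OR key OR pump) forces cache = True.
All clauses satisfied.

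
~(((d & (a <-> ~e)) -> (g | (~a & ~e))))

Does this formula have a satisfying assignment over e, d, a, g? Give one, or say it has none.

e = False, d = True, a = True, g = False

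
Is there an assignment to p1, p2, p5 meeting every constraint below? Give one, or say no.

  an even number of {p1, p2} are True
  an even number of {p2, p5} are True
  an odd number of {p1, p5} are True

Adding constraints 1, 2, 3 mod 2: every variable appears an even number of times on the left, so the left side is 0.
But the right sides sum to 1 (mod 2). 0 ≠ 1 — the system is inconsistent.

No satisfying assignment exists.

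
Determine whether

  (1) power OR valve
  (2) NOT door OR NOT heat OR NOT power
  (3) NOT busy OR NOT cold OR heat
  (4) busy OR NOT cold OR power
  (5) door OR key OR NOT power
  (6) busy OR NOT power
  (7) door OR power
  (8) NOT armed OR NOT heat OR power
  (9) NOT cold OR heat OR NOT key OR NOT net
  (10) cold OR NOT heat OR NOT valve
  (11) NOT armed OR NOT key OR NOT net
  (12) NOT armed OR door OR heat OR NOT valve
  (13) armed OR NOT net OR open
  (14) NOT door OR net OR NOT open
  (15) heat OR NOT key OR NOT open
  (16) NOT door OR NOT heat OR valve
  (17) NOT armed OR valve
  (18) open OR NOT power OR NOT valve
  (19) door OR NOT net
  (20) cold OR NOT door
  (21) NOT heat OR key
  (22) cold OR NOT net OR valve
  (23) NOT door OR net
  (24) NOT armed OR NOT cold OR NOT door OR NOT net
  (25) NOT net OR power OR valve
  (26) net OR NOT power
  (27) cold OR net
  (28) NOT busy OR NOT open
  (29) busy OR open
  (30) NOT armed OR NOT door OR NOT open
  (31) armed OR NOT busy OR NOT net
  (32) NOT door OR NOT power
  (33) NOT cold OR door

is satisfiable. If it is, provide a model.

Case net = True:
  (door OR NOT net) forces door = True.
  (cold OR NOT door) forces cold = True.
  (NOT armed OR NOT cold OR NOT door OR NOT net) forces armed = False.
  (armed OR NOT net OR open) forces open = True.
  (NOT busy OR NOT open) forces busy = False.
  (busy OR NOT cold OR power) forces power = True.
  Clause (busy OR NOT power) is falsified — contradiction.
Case net = False:
  (NOT door OR net) forces door = False.
  (door OR power) forces power = True.
  Clause (net OR NOT power) is falsified — contradiction.
Both cases fail, so the formula is unsatisfiable.

The formula is unsatisfiable.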